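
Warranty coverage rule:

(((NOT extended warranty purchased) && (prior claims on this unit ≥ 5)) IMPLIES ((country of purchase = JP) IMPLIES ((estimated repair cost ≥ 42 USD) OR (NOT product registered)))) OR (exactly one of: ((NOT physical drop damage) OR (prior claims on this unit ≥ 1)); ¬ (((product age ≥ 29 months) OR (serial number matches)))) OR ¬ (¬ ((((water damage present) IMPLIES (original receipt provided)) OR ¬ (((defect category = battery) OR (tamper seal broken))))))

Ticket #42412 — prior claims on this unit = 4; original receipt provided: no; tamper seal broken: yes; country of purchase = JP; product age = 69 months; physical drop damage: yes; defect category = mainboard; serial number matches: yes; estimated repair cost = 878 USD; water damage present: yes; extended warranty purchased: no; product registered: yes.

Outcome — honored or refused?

Atomic conditions:
  NOT extended warranty purchased: no → true
  prior claims on this unit ≥ 5: 4 ≥ 5 is false
  country of purchase = JP: JP == JP is true
  estimated repair cost ≥ 42 USD: 878 ≥ 42 is true
  NOT product registered: yes → false
  NOT physical drop damage: yes → false
  prior claims on this unit ≥ 1: 4 ≥ 1 is true
  product age ≥ 29 months: 69 ≥ 29 is true
  serial number matches: yes → true
  water damage present: yes → true
  original receipt provided: no → false
  defect category = battery: mainboard == battery is false
  tamper seal broken: yes → true
Combine:
[1.1] true AND false = false
[1.2.2] true OR false = true
[1.2] true → true = true
[1] false → true (antecedent false ⇒ implication holds) = true
[2.1] false OR true = true
[2.2.1] true OR true = true
[2.2] NOT true = false
[2] exactly-one(true, false) = true
[3.1.1.1] true → false = false
[3.1.1.2.1] false OR true = true
[3.1.1.2] NOT true = false
[3.1.1] false OR false = false
[3.1] NOT false = true
[3] NOT true = false
[root] true OR true OR false = true
Overall: true → honored

Honored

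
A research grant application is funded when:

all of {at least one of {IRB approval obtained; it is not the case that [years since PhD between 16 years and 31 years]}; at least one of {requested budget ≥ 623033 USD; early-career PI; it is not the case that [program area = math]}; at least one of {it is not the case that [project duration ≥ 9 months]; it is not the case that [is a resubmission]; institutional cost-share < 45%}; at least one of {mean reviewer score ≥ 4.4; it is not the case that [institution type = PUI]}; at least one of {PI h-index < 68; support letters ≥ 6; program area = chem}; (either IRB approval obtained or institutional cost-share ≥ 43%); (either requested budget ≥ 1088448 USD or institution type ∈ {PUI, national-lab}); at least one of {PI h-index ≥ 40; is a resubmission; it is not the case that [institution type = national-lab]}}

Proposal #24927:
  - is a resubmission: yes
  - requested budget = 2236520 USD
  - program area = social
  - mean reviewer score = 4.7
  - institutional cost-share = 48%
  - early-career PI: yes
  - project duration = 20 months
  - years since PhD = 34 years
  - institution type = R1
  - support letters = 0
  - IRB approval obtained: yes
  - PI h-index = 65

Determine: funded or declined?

Atomic conditions:
  IRB approval obtained: yes → true
  years since PhD between 16 years and 31 years: 34 in [16, 31] is false
  requested budget ≥ 623033 USD: 2236520 ≥ 623033 is true
  early-career PI: yes → true
  program area = math: social == math is false
  project duration ≥ 9 months: 20 ≥ 9 is true
  is a resubmission: yes → true
  institutional cost-share < 45%: 48 < 45 is false
  mean reviewer score ≥ 4.4: 4.7 ≥ 4.4 is true
  institution type = PUI: R1 == PUI is false
  PI h-index < 68: 65 < 68 is true
  support letters ≥ 6: 0 ≥ 6 is false
  program area = chem: social == chem is false
  institutional cost-share ≥ 43%: 48 ≥ 43 is true
  requested budget ≥ 1088448 USD: 2236520 ≥ 1088448 is true
  institution type ∈ {PUI, national-lab}: R1 is not in the set → false
  PI h-index ≥ 40: 65 ≥ 40 is true
  institution type = national-lab: R1 == national-lab is false
Combine:
[1.2] NOT false = true
[1] true OR true = true
[2.3] NOT false = true
[2] true OR true OR true = true
[3.1] NOT true = false
[3.2] NOT true = false
[3] false OR false OR false = false
[4.2] NOT false = true
[4] true OR true = true
[5] true OR false OR false = true
[6] true OR true = true
[7] true OR false = true
[8.3] NOT false = true
[8] true OR true OR true = true
[root] true AND true AND false AND true AND true AND true AND true AND true = false
Overall: false → declined

Declined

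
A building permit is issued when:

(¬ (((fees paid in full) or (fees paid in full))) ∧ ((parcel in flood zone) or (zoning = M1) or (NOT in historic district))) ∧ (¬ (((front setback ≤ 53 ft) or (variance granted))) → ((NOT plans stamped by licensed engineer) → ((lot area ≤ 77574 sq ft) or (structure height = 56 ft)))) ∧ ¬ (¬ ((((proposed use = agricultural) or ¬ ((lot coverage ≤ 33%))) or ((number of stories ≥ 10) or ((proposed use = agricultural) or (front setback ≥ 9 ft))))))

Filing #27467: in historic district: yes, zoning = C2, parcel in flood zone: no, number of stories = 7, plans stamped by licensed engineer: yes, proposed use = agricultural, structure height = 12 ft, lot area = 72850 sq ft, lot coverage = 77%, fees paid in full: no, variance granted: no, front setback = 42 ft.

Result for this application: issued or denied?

Atomic conditions:
  fees paid in full: no → false
  parcel in flood zone: no → false
  zoning = M1: C2 == M1 is false
  NOT in historic district: yes → false
  front setback ≤ 53 ft: 42 ≤ 53 is true
  variance granted: no → false
  NOT plans stamped by licensed engineer: yes → false
  lot area ≤ 77574 sq ft: 72850 ≤ 77574 is true
  structure height = 56 ft: 12 == 56 is false
  proposed use = agricultural: agricultural == agricultural is true
  lot coverage ≤ 33%: 77 ≤ 33 is false
  number of stories ≥ 10: 7 ≥ 10 is false
  front setback ≥ 9 ft: 42 ≥ 9 is true
Combine:
[1.1.1] false OR false = false
[1.1] NOT false = true
[1.2] false OR false OR false = false
[1] true AND false = false
[2.1.1] true OR false = true
[2.1] NOT true = false
[2.2.2] true OR false = true
[2.2] false → true (antecedent false ⇒ implication holds) = true
[2] false → true (antecedent false ⇒ implication holds) = true
[3.1.1.1.2] NOT false = true
[3.1.1.1] true OR true = true
[3.1.1.2.2] true OR true = true
[3.1.1.2] false OR true = true
[3.1.1] true OR true = true
[3.1] NOT true = false
[3] NOT false = true
[root] false AND true AND true = false
Overall: false → denied

Denied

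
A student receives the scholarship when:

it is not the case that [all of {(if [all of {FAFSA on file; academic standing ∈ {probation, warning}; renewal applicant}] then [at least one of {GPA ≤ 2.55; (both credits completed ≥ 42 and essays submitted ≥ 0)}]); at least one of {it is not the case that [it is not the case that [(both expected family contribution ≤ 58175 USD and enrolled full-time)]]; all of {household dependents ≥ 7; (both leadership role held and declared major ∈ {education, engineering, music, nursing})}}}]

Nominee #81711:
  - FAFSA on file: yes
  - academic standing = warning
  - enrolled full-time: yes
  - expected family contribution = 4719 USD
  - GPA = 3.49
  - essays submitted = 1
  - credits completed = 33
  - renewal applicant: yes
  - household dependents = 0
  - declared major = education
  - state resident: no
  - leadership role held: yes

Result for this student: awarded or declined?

Awarded

Atomic conditions:
  FAFSA on file: yes → true
  academic standing ∈ {probation, warning}: warning is in the set → true
  renewal applicant: yes → true
  GPA ≤ 2.55: 3.49 ≤ 2.55 is false
  credits completed ≥ 42: 33 ≥ 42 is false
  essays submitted ≥ 0: 1 ≥ 0 is true
  expected family contribution ≤ 58175 USD: 4719 ≤ 58175 is true
  enrolled full-time: yes → true
  household dependents ≥ 7: 0 ≥ 7 is false
  leadership role held: yes → true
  declared major ∈ {education, engineering, music, nursing}: education is in the set → true
Combine:
[1.1.1] true AND true AND true = true
[1.1.2.2] false AND true = false
[1.1.2] false OR false = false
[1.1] true → false = false
[1.2.1.1.1] true AND true = true
[1.2.1.1] NOT true = false
[1.2.1] NOT false = true
[1.2.2.2] true AND true = true
[1.2.2] false AND true = false
[1.2] true OR false = true
[1] false AND true = false
[root] NOT false = true
Overall: true → awarded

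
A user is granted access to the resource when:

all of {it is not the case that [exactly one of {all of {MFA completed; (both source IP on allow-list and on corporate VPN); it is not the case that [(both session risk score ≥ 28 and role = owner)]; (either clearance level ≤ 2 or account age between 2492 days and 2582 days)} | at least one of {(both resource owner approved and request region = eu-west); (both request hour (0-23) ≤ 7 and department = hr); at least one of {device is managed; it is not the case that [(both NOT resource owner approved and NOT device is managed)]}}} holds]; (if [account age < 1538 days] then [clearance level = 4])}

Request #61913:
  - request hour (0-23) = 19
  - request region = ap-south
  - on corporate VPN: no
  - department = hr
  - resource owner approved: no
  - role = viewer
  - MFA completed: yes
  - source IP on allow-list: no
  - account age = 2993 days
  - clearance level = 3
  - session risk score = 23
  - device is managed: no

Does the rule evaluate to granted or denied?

Atomic conditions:
  MFA completed: yes → true
  source IP on allow-list: no → false
  on corporate VPN: no → false
  session risk score ≥ 28: 23 ≥ 28 is false
  role = owner: viewer == owner is false
  clearance level ≤ 2: 3 ≤ 2 is false
  account age between 2492 days and 2582 days: 2993 in [2492, 2582] is false
  resource owner approved: no → false
  request region = eu-west: ap-south == eu-west is false
  request hour (0-23) ≤ 7: 19 ≤ 7 is false
  department = hr: hr == hr is true
  device is managed: no → false
  NOT resource owner approved: no → true
  NOT device is managed: no → true
  account age < 1538 days: 2993 < 1538 is false
  clearance level = 4: 3 == 4 is false
Combine:
[1.1.1.2] false AND false = false
[1.1.1.3.1] false AND false = false
[1.1.1.3] NOT false = true
[1.1.1.4] false OR false = false
[1.1.1] true AND false AND true AND false = false
[1.1.2.1] false AND false = false
[1.1.2.2] false AND true = false
[1.1.2.3.2.1] true AND true = true
[1.1.2.3.2] NOT true = false
[1.1.2.3] false OR false = false
[1.1.2] false OR false OR false = false
[1.1] exactly-one(false, false) = false
[1] NOT false = true
[2] false → false (antecedent false ⇒ implication holds) = true
[root] true AND true = true
Overall: true → granted

Granted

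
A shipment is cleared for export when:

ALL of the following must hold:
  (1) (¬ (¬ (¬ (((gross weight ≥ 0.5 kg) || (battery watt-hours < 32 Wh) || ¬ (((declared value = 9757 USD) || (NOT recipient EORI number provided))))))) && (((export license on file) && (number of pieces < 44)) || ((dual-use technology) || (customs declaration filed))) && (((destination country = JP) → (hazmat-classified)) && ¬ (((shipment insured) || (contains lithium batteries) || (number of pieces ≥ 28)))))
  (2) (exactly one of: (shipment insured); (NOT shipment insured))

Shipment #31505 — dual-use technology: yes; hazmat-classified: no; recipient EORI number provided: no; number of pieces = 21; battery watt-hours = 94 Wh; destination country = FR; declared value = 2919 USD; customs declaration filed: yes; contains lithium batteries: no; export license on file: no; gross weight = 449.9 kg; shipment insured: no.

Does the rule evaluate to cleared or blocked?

Blocked

Atomic conditions:
  gross weight ≥ 0.5 kg: 449.9 ≥ 0.5 is true
  battery watt-hours < 32 Wh: 94 < 32 is false
  declared value = 9757 USD: 2919 == 9757 is false
  NOT recipient EORI number provided: no → true
  export license on file: no → false
  number of pieces < 44: 21 < 44 is true
  dual-use technology: yes → true
  customs declaration filed: yes → true
  destination country = JP: FR == JP is false
  hazmat-classified: no → false
  shipment insured: no → false
  contains lithium batteries: no → false
  number of pieces ≥ 28: 21 ≥ 28 is false
  NOT shipment insured: no → true
Combine:
[1.1.1.1.1.3.1] false OR true = true
[1.1.1.1.1.3] NOT true = false
[1.1.1.1.1] true OR false OR false = true
[1.1.1.1] NOT true = false
[1.1.1] NOT false = true
[1.1] NOT true = false
[1.2.1] false AND true = false
[1.2.2] true OR true = true
[1.2] false OR true = true
[1.3.1] false → false (antecedent false ⇒ implication holds) = true
[1.3.2.1] false OR false OR false = false
[1.3.2] NOT false = true
[1.3] true AND true = true
[1] false AND true AND true = false
[2] exactly-one(false, true) = true
[root] false AND true = false
Overall: false → blocked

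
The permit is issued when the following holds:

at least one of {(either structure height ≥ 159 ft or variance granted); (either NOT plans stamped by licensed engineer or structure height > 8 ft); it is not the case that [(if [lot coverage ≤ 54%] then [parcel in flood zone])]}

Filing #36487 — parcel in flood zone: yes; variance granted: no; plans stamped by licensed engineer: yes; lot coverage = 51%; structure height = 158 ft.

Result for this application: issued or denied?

Atomic conditions:
  structure height ≥ 159 ft: 158 ≥ 159 is false
  variance granted: no → false
  NOT plans stamped by licensed engineer: yes → false
  structure height > 8 ft: 158 > 8 is true
  lot coverage ≤ 54%: 51 ≤ 54 is true
  parcel in flood zone: yes → true
Combine:
[1] false OR false = false
[2] false OR true = true
[3.1] true → true = true
[3] NOT true = false
[root] false OR true OR false = true
Overall: true → issued

Issued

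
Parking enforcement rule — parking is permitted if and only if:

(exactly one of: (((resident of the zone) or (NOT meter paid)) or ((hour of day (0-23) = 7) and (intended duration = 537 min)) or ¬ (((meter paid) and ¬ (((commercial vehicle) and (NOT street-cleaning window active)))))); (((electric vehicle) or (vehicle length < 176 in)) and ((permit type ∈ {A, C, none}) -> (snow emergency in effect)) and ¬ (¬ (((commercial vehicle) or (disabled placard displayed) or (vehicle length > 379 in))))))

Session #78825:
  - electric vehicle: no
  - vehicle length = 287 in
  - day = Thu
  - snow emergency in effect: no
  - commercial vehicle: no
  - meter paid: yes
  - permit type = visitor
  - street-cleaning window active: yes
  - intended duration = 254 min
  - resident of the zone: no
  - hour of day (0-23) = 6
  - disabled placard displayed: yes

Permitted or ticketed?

Ticketed

Atomic conditions:
  resident of the zone: no → false
  NOT meter paid: yes → false
  hour of day (0-23) = 7: 6 == 7 is false
  intended duration = 537 min: 254 == 537 is false
  meter paid: yes → true
  commercial vehicle: no → false
  NOT street-cleaning window active: yes → false
  electric vehicle: no → false
  vehicle length < 176 in: 287 < 176 is false
  permit type ∈ {A, C, none}: visitor is not in the set → false
  snow emergency in effect: no → false
  disabled placard displayed: yes → true
  vehicle length > 379 in: 287 > 379 is false
Combine:
[1.1] false OR false = false
[1.2] false AND false = false
[1.3.1.2.1] false AND false = false
[1.3.1.2] NOT false = true
[1.3.1] true AND true = true
[1.3] NOT true = false
[1] false OR false OR false = false
[2.1] false OR false = false
[2.2] false → false (antecedent false ⇒ implication holds) = true
[2.3.1.1] false OR true OR false = true
[2.3.1] NOT true = false
[2.3] NOT false = true
[2] false AND true AND true = false
[root] exactly-one(false, false) = false
Overall: false → ticketed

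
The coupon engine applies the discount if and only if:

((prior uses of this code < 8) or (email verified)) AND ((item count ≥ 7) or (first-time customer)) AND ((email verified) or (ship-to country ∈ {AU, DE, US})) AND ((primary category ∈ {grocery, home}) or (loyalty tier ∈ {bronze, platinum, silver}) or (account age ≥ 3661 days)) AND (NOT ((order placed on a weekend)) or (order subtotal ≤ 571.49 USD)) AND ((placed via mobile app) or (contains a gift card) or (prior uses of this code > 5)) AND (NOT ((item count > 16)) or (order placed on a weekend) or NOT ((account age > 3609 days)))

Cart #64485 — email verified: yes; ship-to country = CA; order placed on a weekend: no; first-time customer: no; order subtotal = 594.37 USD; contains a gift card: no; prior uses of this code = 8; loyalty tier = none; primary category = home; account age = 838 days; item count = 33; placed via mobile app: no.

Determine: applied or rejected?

Atomic conditions:
  prior uses of this code < 8: 8 < 8 is false
  email verified: yes → true
  item count ≥ 7: 33 ≥ 7 is true
  first-time customer: no → false
  ship-to country ∈ {AU, DE, US}: CA is not in the set → false
  primary category ∈ {grocery, home}: home is in the set → true
  loyalty tier ∈ {bronze, platinum, silver}: none is not in the set → false
  account age ≥ 3661 days: 838 ≥ 3661 is false
  order placed on a weekend: no → false
  order subtotal ≤ 571.49 USD: 594.37 ≤ 571.49 is false
  placed via mobile app: no → false
  contains a gift card: no → false
  prior uses of this code > 5: 8 > 5 is true
  item count > 16: 33 > 16 is true
  account age > 3609 days: 838 > 3609 is false
Combine:
[1] false OR true = true
[2] true OR false = true
[3] true OR false = true
[4] true OR false OR false = true
[5.1] NOT false = true
[5] true OR false = true
[6] false OR false OR true = true
[7.1] NOT true = false
[7.3] NOT false = true
[7] false OR false OR true = true
[root] true AND true AND true AND true AND true AND true AND true = true
Overall: true → applied

Applied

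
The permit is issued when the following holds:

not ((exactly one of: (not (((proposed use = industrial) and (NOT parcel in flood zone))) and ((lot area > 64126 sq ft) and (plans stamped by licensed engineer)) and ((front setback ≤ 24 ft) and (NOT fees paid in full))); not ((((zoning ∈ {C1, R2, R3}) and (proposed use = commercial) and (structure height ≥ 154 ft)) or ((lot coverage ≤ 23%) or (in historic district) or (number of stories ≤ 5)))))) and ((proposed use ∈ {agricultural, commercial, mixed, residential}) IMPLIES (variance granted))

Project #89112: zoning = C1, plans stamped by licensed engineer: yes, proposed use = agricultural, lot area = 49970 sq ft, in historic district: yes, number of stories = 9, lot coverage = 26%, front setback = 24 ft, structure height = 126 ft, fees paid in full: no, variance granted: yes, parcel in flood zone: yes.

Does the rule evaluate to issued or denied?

Issued

Atomic conditions:
  proposed use = industrial: agricultural == industrial is false
  NOT parcel in flood zone: yes → false
  lot area > 64126 sq ft: 49970 > 64126 is false
  plans stamped by licensed engineer: yes → true
  front setback ≤ 24 ft: 24 ≤ 24 is true
  NOT fees paid in full: no → true
  zoning ∈ {C1, R2, R3}: C1 is in the set → true
  proposed use = commercial: agricultural == commercial is false
  structure height ≥ 154 ft: 126 ≥ 154 is false
  lot coverage ≤ 23%: 26 ≤ 23 is false
  in historic district: yes → true
  number of stories ≤ 5: 9 ≤ 5 is false
  proposed use ∈ {agricultural, commercial, mixed, residential}: agricultural is in the set → true
  variance granted: yes → true
Combine:
[1.1.1.1.1] false AND false = false
[1.1.1.1] NOT false = true
[1.1.1.2] false AND true = false
[1.1.1.3] true AND true = true
[1.1.1] true AND false AND true = false
[1.1.2.1.1] true AND false AND false = false
[1.1.2.1.2] false OR true OR false = true
[1.1.2.1] false OR true = true
[1.1.2] NOT true = false
[1.1] exactly-one(false, false) = false
[1] NOT false = true
[2] true → true = true
[root] true AND true = true
Overall: true → issued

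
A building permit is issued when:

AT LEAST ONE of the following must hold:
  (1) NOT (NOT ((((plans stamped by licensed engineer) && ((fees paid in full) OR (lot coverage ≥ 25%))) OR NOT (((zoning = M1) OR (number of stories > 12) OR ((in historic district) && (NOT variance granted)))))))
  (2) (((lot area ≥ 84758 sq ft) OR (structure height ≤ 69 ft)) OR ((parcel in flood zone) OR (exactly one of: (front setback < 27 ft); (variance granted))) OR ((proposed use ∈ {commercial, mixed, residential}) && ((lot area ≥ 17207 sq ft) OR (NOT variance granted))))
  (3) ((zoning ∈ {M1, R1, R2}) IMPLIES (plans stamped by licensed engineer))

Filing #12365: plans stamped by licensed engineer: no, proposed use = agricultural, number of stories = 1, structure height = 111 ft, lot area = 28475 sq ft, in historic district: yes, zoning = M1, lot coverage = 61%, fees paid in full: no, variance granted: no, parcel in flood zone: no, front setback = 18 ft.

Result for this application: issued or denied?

Issued

Atomic conditions:
  plans stamped by licensed engineer: no → false
  fees paid in full: no → false
  lot coverage ≥ 25%: 61 ≥ 25 is true
  zoning = M1: M1 == M1 is true
  number of stories > 12: 1 > 12 is false
  in historic district: yes → true
  NOT variance granted: no → true
  lot area ≥ 84758 sq ft: 28475 ≥ 84758 is false
  structure height ≤ 69 ft: 111 ≤ 69 is false
  parcel in flood zone: no → false
  front setback < 27 ft: 18 < 27 is true
  variance granted: no → false
  proposed use ∈ {commercial, mixed, residential}: agricultural is not in the set → false
  lot area ≥ 17207 sq ft: 28475 ≥ 17207 is true
  zoning ∈ {M1, R1, R2}: M1 is in the set → true
Combine:
[1.1.1.1.2] false OR true = true
[1.1.1.1] false AND true = false
[1.1.1.2.1.3] true AND true = true
[1.1.1.2.1] true OR false OR true = true
[1.1.1.2] NOT true = false
[1.1.1] false OR false = false
[1.1] NOT false = true
[1] NOT true = false
[2.1] false OR false = false
[2.2.2] exactly-one(true, false) = true
[2.2] false OR true = true
[2.3.2] true OR true = true
[2.3] false AND true = false
[2] false OR true OR false = true
[3] true → false = false
[root] false OR true OR false = true
Overall: true → issued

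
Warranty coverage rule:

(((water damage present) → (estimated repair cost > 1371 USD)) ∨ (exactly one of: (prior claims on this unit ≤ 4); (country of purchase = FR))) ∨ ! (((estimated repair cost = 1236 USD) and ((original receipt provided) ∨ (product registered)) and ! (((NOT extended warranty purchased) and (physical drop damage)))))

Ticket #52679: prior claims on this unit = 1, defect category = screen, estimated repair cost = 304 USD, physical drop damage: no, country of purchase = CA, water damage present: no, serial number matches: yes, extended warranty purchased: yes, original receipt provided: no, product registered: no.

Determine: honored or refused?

Honored

Atomic conditions:
  water damage present: no → false
  estimated repair cost > 1371 USD: 304 > 1371 is false
  prior claims on this unit ≤ 4: 1 ≤ 4 is true
  country of purchase = FR: CA == FR is false
  estimated repair cost = 1236 USD: 304 == 1236 is false
  original receipt provided: no → false
  product registered: no → false
  NOT extended warranty purchased: yes → false
  physical drop damage: no → false
Combine:
[1.1] false → false (antecedent false ⇒ implication holds) = true
[1.2] exactly-one(true, false) = true
[1] true OR true = true
[2.1.2] false OR false = false
[2.1.3.1] false AND false = false
[2.1.3] NOT false = true
[2.1] false AND false AND true = false
[2] NOT false = true
[root] true OR true = true
Overall: true → honored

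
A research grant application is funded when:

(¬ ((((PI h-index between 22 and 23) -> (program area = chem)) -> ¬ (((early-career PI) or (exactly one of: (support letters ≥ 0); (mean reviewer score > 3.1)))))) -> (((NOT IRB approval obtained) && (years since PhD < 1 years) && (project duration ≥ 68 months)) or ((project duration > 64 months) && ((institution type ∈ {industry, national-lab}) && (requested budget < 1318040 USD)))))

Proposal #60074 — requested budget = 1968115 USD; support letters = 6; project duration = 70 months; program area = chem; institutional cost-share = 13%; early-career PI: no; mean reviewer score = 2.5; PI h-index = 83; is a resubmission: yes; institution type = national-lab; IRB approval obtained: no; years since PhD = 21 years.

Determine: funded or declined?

Declined

Atomic conditions:
  PI h-index between 22 and 23: 83 in [22, 23] is false
  program area = chem: chem == chem is true
  early-career PI: no → false
  support letters ≥ 0: 6 ≥ 0 is true
  mean reviewer score > 3.1: 2.5 > 3.1 is false
  NOT IRB approval obtained: no → true
  years since PhD < 1 years: 21 < 1 is false
  project duration ≥ 68 months: 70 ≥ 68 is true
  project duration > 64 months: 70 > 64 is true
  institution type ∈ {industry, national-lab}: national-lab is in the set → true
  requested budget < 1318040 USD: 1968115 < 1318040 is false
Combine:
[1.1.1] false → true (antecedent false ⇒ implication holds) = true
[1.1.2.1.2] exactly-one(true, false) = true
[1.1.2.1] false OR true = true
[1.1.2] NOT true = false
[1.1] true → false = false
[1] NOT false = true
[2.1] true AND false AND true = false
[2.2.2] true AND false = false
[2.2] true AND false = false
[2] false OR false = false
[root] true → false = false
Overall: false → declined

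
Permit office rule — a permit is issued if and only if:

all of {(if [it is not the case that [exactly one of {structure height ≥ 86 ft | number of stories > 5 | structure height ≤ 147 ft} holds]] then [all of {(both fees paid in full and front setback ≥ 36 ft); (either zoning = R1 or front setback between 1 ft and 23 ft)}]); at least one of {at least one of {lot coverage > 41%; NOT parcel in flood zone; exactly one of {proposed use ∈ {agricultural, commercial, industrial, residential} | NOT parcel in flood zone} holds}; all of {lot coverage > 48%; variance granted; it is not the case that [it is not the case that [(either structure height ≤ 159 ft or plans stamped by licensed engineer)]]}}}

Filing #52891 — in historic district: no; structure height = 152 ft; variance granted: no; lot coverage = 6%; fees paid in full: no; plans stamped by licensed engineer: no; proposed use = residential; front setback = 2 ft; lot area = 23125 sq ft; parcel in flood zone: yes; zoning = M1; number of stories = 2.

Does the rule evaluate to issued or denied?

Issued

Atomic conditions:
  structure height ≥ 86 ft: 152 ≥ 86 is true
  number of stories > 5: 2 > 5 is false
  structure height ≤ 147 ft: 152 ≤ 147 is false
  fees paid in full: no → false
  front setback ≥ 36 ft: 2 ≥ 36 is false
  zoning = R1: M1 == R1 is false
  front setback between 1 ft and 23 ft: 2 in [1, 23] is true
  lot coverage > 41%: 6 > 41 is false
  NOT parcel in flood zone: yes → false
  proposed use ∈ {agricultural, commercial, industrial, residential}: residential is in the set → true
  lot coverage > 48%: 6 > 48 is false
  variance granted: no → false
  structure height ≤ 159 ft: 152 ≤ 159 is true
  plans stamped by licensed engineer: no → false
Combine:
[1.1.1] exactly-one(true, false, false) = true
[1.1] NOT true = false
[1.2.1] false AND false = false
[1.2.2] false OR true = true
[1.2] false AND true = false
[1] false → false (antecedent false ⇒ implication holds) = true
[2.1.3] exactly-one(true, false) = true
[2.1] false OR false OR true = true
[2.2.3.1.1] true OR false = true
[2.2.3.1] NOT true = false
[2.2.3] NOT false = true
[2.2] false AND false AND true = false
[2] true OR false = true
[root] true AND true = true
Overall: true → issued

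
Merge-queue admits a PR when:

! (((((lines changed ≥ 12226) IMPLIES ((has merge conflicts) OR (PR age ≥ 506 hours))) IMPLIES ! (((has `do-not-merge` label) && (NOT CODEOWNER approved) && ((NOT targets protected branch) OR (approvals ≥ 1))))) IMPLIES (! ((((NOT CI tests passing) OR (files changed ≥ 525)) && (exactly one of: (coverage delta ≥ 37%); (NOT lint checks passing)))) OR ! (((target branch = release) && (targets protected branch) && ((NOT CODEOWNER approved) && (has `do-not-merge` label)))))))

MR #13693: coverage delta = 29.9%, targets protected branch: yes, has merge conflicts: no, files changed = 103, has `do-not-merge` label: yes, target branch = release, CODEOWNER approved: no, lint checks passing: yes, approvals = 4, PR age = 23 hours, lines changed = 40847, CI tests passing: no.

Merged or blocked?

Blocked

Atomic conditions:
  lines changed ≥ 12226: 40847 ≥ 12226 is true
  has merge conflicts: no → false
  PR age ≥ 506 hours: 23 ≥ 506 is false
  has `do-not-merge` label: yes → true
  NOT CODEOWNER approved: no → true
  NOT targets protected branch: yes → false
  approvals ≥ 1: 4 ≥ 1 is true
  NOT CI tests passing: no → true
  files changed ≥ 525: 103 ≥ 525 is false
  coverage delta ≥ 37%: 29.9 ≥ 37 is false
  NOT lint checks passing: yes → false
  target branch = release: release == release is true
  targets protected branch: yes → true
Combine:
[1.1.1.2] false OR false = false
[1.1.1] true → false = false
[1.1.2.1.3] false OR true = true
[1.1.2.1] true AND true AND true = true
[1.1.2] NOT true = false
[1.1] false → false (antecedent false ⇒ implication holds) = true
[1.2.1.1.1] true OR false = true
[1.2.1.1.2] exactly-one(false, false) = false
[1.2.1.1] true AND false = false
[1.2.1] NOT false = true
[1.2.2.1.3] true AND true = true
[1.2.2.1] true AND true AND true = true
[1.2.2] NOT true = false
[1.2] true OR false = true
[1] true → true = true
[root] NOT true = false
Overall: false → blocked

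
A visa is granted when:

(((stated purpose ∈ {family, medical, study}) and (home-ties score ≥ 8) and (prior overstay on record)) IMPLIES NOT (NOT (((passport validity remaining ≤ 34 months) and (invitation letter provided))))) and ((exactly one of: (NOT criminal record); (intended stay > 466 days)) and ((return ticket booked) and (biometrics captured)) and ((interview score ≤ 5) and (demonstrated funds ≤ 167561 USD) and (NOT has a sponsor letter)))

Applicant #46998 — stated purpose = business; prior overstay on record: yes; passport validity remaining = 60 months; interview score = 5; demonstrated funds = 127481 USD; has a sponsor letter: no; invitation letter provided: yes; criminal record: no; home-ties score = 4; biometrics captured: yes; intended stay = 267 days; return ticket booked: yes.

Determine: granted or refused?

Atomic conditions:
  stated purpose ∈ {family, medical, study}: business is not in the set → false
  home-ties score ≥ 8: 4 ≥ 8 is false
  prior overstay on record: yes → true
  passport validity remaining ≤ 34 months: 60 ≤ 34 is false
  invitation letter provided: yes → true
  NOT criminal record: no → true
  intended stay > 466 days: 267 > 466 is false
  return ticket booked: yes → true
  biometrics captured: yes → true
  interview score ≤ 5: 5 ≤ 5 is true
  demonstrated funds ≤ 167561 USD: 127481 ≤ 167561 is true
  NOT has a sponsor letter: no → true
Combine:
[1.1] false AND false AND true = false
[1.2.1.1] false AND true = false
[1.2.1] NOT false = true
[1.2] NOT true = false
[1] false → false (antecedent false ⇒ implication holds) = true
[2.1] exactly-one(true, false) = true
[2.2] true AND true = true
[2.3] true AND true AND true = true
[2] true AND true AND true = true
[root] true AND true = true
Overall: true → granted

Granted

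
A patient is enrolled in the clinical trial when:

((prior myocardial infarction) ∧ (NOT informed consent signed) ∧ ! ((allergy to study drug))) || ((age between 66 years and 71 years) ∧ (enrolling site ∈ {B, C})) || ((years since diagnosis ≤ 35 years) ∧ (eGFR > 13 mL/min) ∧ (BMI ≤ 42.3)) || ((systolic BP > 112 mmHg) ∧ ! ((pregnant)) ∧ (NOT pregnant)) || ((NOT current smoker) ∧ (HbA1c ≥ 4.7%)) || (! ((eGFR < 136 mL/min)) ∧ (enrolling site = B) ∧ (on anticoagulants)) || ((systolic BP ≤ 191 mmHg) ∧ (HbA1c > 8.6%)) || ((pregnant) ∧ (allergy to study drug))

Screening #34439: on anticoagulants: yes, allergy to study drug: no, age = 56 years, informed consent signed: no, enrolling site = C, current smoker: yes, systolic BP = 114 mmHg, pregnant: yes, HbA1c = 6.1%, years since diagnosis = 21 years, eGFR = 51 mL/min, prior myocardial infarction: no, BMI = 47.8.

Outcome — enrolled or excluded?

Excluded

Atomic conditions:
  prior myocardial infarction: no → false
  NOT informed consent signed: no → true
  allergy to study drug: no → false
  age between 66 years and 71 years: 56 in [66, 71] is false
  enrolling site ∈ {B, C}: C is in the set → true
  years since diagnosis ≤ 35 years: 21 ≤ 35 is true
  eGFR > 13 mL/min: 51 > 13 is true
  BMI ≤ 42.3: 47.8 ≤ 42.3 is false
  systolic BP > 112 mmHg: 114 > 112 is true
  pregnant: yes → true
  NOT pregnant: yes → false
  NOT current smoker: yes → false
  HbA1c ≥ 4.7%: 6.1 ≥ 4.7 is true
  eGFR < 136 mL/min: 51 < 136 is true
  enrolling site = B: C == B is false
  on anticoagulants: yes → true
  systolic BP ≤ 191 mmHg: 114 ≤ 191 is true
  HbA1c > 8.6%: 6.1 > 8.6 is false
Combine:
[1.3] NOT false = true
[1] false AND true AND true = false
[2] false AND true = false
[3] true AND true AND false = false
[4.2] NOT true = false
[4] true AND false AND false = false
[5] false AND true = false
[6.1] NOT true = false
[6] false AND false AND true = false
[7] true AND false = false
[8] true AND false = false
[root] false OR false OR false OR false OR false OR false OR false OR false = false
Overall: false → excluded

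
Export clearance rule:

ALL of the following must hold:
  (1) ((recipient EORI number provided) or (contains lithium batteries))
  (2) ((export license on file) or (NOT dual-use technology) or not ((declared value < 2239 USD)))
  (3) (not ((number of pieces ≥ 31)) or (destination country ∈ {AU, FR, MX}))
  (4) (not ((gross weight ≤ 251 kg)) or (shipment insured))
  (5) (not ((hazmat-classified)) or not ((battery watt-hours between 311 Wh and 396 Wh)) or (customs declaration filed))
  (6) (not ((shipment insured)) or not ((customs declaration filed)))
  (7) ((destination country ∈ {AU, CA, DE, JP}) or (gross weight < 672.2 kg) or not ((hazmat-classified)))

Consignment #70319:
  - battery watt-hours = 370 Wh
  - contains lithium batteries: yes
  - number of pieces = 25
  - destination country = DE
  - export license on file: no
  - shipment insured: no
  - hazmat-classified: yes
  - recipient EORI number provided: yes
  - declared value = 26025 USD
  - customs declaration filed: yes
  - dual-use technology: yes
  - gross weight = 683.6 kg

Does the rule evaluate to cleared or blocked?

Atomic conditions:
  recipient EORI number provided: yes → true
  contains lithium batteries: yes → true
  export license on file: no → false
  NOT dual-use technology: yes → false
  declared value < 2239 USD: 26025 < 2239 is false
  number of pieces ≥ 31: 25 ≥ 31 is false
  destination country ∈ {AU, FR, MX}: DE is not in the set → false
  gross weight ≤ 251 kg: 683.6 ≤ 251 is false
  shipment insured: no → false
  hazmat-classified: yes → true
  battery watt-hours between 311 Wh and 396 Wh: 370 in [311, 396] is true
  customs declaration filed: yes → true
  destination country ∈ {AU, CA, DE, JP}: DE is in the set → true
  gross weight < 672.2 kg: 683.6 < 672.2 is false
Combine:
[1] true OR true = true
[2.3] NOT false = true
[2] false OR false OR true = true
[3.1] NOT false = true
[3] true OR false = true
[4.1] NOT false = true
[4] true OR false = true
[5.1] NOT true = false
[5.2] NOT true = false
[5] false OR false OR true = true
[6.1] NOT false = true
[6.2] NOT true = false
[6] true OR false = true
[7.3] NOT true = false
[7] true OR false OR false = true
[root] true AND true AND true AND true AND true AND true AND true = true
Overall: true → cleared

Cleared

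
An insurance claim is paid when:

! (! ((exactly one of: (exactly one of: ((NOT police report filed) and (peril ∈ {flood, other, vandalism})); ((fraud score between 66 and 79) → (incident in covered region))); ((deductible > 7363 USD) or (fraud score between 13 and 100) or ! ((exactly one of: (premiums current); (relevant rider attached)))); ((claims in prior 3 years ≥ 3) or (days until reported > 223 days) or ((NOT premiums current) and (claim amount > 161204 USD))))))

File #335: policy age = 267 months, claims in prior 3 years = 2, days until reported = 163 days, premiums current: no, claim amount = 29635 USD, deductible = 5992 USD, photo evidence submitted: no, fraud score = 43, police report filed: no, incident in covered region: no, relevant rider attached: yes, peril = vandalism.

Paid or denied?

Paid

Atomic conditions:
  NOT police report filed: no → true
  peril ∈ {flood, other, vandalism}: vandalism is in the set → true
  fraud score between 66 and 79: 43 in [66, 79] is false
  incident in covered region: no → false
  deductible > 7363 USD: 5992 > 7363 is false
  fraud score between 13 and 100: 43 in [13, 100] is true
  premiums current: no → false
  relevant rider attached: yes → true
  claims in prior 3 years ≥ 3: 2 ≥ 3 is false
  days until reported > 223 days: 163 > 223 is false
  NOT premiums current: no → true
  claim amount > 161204 USD: 29635 > 161204 is false
Combine:
[1.1.1.1] true AND true = true
[1.1.1.2] false → false (antecedent false ⇒ implication holds) = true
[1.1.1] exactly-one(true, true) = false
[1.1.2.3.1] exactly-one(false, true) = true
[1.1.2.3] NOT true = false
[1.1.2] false OR true OR false = true
[1.1.3.3] true AND false = false
[1.1.3] false OR false OR false = false
[1.1] exactly-one(false, true, false) = true
[1] NOT true = false
[root] NOT false = true
Overall: true → paid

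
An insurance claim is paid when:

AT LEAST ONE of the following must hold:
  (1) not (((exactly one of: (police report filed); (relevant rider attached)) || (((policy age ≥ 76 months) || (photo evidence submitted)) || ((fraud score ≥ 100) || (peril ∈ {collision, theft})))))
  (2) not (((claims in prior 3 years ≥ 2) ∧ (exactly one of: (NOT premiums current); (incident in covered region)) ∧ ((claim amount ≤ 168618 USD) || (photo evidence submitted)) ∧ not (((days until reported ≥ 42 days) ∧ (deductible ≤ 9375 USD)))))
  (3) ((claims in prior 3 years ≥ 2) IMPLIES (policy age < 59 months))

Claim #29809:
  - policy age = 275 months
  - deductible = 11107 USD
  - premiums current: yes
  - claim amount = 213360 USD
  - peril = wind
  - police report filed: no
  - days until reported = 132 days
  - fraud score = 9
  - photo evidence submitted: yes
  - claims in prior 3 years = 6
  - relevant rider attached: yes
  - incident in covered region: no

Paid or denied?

Atomic conditions:
  police report filed: no → false
  relevant rider attached: yes → true
  policy age ≥ 76 months: 275 ≥ 76 is true
  photo evidence submitted: yes → true
  fraud score ≥ 100: 9 ≥ 100 is false
  peril ∈ {collision, theft}: wind is not in the set → false
  claims in prior 3 years ≥ 2: 6 ≥ 2 is true
  NOT premiums current: yes → false
  incident in covered region: no → false
  claim amount ≤ 168618 USD: 213360 ≤ 168618 is false
  days until reported ≥ 42 days: 132 ≥ 42 is true
  deductible ≤ 9375 USD: 11107 ≤ 9375 is false
  policy age < 59 months: 275 < 59 is false
Combine:
[1.1.1] exactly-one(false, true) = true
[1.1.2.1] true OR true = true
[1.1.2.2] false OR false = false
[1.1.2] true OR false = true
[1.1] true OR true = true
[1] NOT true = false
[2.1.2] exactly-one(false, false) = false
[2.1.3] false OR true = true
[2.1.4.1] true AND false = false
[2.1.4] NOT false = true
[2.1] true AND false AND true AND true = false
[2] NOT false = true
[3] true → false = false
[root] false OR true OR false = true
Overall: true → paid

Paid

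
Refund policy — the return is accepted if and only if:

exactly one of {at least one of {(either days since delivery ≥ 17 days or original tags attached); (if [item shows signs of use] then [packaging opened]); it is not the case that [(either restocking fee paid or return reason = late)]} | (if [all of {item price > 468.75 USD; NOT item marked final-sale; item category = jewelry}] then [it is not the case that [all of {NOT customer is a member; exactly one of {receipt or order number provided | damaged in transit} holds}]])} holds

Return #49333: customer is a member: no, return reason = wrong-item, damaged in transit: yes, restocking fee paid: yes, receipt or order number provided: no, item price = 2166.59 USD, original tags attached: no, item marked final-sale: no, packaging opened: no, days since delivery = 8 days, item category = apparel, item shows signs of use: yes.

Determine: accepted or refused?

Atomic conditions:
  days since delivery ≥ 17 days: 8 ≥ 17 is false
  original tags attached: no → false
  item shows signs of use: yes → true
  packaging opened: no → false
  restocking fee paid: yes → true
  return reason = late: wrong-item == late is false
  item price > 468.75 USD: 2166.59 > 468.75 is true
  NOT item marked final-sale: no → true
  item category = jewelry: apparel == jewelry is false
  NOT customer is a member: no → true
  receipt or order number provided: no → false
  damaged in transit: yes → true
Combine:
[1.1] false OR false = false
[1.2] true → false = false
[1.3.1] true OR false = true
[1.3] NOT true = false
[1] false OR false OR false = false
[2.1] true AND true AND false = false
[2.2.1.2] exactly-one(false, true) = true
[2.2.1] true AND true = true
[2.2] NOT true = false
[2] false → false (antecedent false ⇒ implication holds) = true
[root] exactly-one(false, true) = true
Overall: true → accepted

Accepted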